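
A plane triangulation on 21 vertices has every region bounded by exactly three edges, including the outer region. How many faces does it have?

In a plane triangulation 3F = 2E and V − E + F = 2, so F = 2V − 4 = 2·21 − 4 = 38.

38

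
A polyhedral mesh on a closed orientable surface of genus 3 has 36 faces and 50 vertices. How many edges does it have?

90

For a closed orientable surface of genus 3, χ = 2 − 2·3 = -4.
E = V + F − (-4) = 50 + 36 − (-4) = 90.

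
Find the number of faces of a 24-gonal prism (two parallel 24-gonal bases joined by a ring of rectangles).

26

A prism on an n-gon has two n-gon bases and n rectangular sides: V = 2·24 = 48, E = 3·24 = 72, F = 24 + 2 = 26.
Check: V − E + F = 48 − 72 + 26 = 2.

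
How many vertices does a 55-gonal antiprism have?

An antiprism on an n-gon has two n-gon caps and 2n triangles: V = 2·55 = 110, E = 4·55 = 220, F = 2·55 + 2 = 112.
Check: V − E + F = 110 − 220 + 112 = 2.

110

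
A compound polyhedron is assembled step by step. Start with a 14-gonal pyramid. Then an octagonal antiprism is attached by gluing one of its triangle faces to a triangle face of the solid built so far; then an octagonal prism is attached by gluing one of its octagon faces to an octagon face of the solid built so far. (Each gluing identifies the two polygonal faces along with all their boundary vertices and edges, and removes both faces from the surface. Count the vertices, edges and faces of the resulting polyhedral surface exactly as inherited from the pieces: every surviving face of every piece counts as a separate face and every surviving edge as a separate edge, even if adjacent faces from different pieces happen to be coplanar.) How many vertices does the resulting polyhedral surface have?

36

A 14-gonal pyramid: V=15, E=28, F=15.
Attach an octagonal antiprism (V=16, E=32, F=18) along a 3-gon: merge 3 vertices and 3 edges, delete both glued faces → V=28, E=57, F=31.
Attach an octagonal prism (V=16, E=24, F=10) along an 8-gon: merge 8 vertices and 8 edges, delete both glued faces → V=36, E=73, F=39.
Check: V − E + F = 36 − 73 + 39 = 2.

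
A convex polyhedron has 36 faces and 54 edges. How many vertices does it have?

Here V − E + F = 2.
V = 2 + E − F = 2 + 54 − 36 = 20.

20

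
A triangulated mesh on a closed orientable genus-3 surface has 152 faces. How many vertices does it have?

χ = 2 − 2·3 = -4, and every face is a triangle so 3F = 2E.
E = 3·152/2 = 228. Then V = -4 + E − F = -4 + 228 − 152 = 72.

72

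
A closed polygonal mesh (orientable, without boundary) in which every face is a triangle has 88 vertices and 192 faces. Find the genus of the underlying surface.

5

Every face is a triangle, so 2E = 3·192 = 576, giving E = 288.
χ = V − E + F = 88 − 288 + 192 = -8.
For a closed orientable surface χ = 2 − 2g, so g = (2 − (-8))/2 = 5.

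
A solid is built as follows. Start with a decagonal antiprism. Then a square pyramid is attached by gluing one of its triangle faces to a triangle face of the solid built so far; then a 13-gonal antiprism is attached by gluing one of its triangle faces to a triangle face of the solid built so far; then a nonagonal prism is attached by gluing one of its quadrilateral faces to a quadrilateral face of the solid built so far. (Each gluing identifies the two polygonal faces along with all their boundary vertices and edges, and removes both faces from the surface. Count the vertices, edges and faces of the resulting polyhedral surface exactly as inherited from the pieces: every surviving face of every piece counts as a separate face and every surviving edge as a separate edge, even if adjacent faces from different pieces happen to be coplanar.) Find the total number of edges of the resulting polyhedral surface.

117

A decagonal antiprism: V=20, E=40, F=22.
Attach a square pyramid (V=5, E=8, F=5) along a 3-gon: merge 3 vertices and 3 edges, delete both glued faces → V=22, E=45, F=25.
Attach a 13-gonal antiprism (V=26, E=52, F=28) along a 3-gon: merge 3 vertices and 3 edges, delete both glued faces → V=45, E=94, F=51.
Attach a nonagonal prism (V=18, E=27, F=11) along a 4-gon: merge 4 vertices and 4 edges, delete both glued faces → V=59, E=117, F=60.
Check: V − E + F = 59 − 117 + 60 = 2.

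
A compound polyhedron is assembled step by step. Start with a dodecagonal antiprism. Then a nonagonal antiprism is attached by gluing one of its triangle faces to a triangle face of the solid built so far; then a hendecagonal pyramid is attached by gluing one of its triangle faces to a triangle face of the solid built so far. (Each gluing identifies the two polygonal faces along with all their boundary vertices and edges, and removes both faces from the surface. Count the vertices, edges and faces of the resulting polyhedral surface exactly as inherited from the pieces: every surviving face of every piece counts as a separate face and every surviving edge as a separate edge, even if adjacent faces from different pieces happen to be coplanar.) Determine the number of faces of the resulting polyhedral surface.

A dodecagonal antiprism: V=24, E=48, F=26.
Attach a nonagonal antiprism (V=18, E=36, F=20) along a 3-gon: merge 3 vertices and 3 edges, delete both glued faces → V=39, E=81, F=44.
Attach a hendecagonal pyramid (V=12, E=22, F=12) along a 3-gon: merge 3 vertices and 3 edges, delete both glued faces → V=48, E=100, F=54.
Check: V − E + F = 48 − 100 + 54 = 2.

54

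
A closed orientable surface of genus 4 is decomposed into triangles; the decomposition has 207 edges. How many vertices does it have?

63

χ = 2 − 2·4 = -6, and every face is a triangle so 3F = 2E.
F = 2E/3 = 138. Then V = -6 + E − F = -6 + 207 − 138 = 63.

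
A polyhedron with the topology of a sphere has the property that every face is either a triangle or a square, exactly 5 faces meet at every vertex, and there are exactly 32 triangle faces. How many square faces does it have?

6

Let x be the number of squares; then F = 32 + x.
Edge–face incidences: 2E = 3·32 + 4·x = 96 + 4x.
Every vertex has degree 5, so 5V = 2E.
Euler: V − E + F = 2 ⇒ (2E)/5 − E + (32 + x) = 2.
Multiply by 10: 2·(2E) − 5·(2E) + 10·(32 + x) = 20, i.e. 320 + 10x − 3·(96 + 4x) = 20.
Collecting terms: −2x + 32 = 20, so −2x = −12, so x = 6.
Then 2E = 96 + 4·6 = 120, so E = 60, V = 2E/5 = 24, F = 32 + 6 = 38.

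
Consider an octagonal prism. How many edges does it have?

24

A prism on an n-gon has two n-gon bases and n rectangular sides: V = 2·8 = 16, E = 3·8 = 24, F = 8 + 2 = 10.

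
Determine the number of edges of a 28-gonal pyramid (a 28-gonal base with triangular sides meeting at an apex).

56

A pyramid on an n-gon base has one n-gon and n triangles: V = 28 + 1 = 29, E = 2·28 = 56, F = 28 + 1 = 29.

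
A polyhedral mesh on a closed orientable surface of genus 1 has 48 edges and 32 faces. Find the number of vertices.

16

For a closed orientable surface of genus 1, χ = 2 − 2·1 = 0.
V = 0 + E − F = 0 + 48 − 32 = 16.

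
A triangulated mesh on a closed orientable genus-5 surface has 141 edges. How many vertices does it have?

39

χ = 2 − 2·5 = -8, and every face is a triangle so 3F = 2E.
F = 2E/3 = 94. Then V = -8 + E − F = -8 + 141 − 94 = 39.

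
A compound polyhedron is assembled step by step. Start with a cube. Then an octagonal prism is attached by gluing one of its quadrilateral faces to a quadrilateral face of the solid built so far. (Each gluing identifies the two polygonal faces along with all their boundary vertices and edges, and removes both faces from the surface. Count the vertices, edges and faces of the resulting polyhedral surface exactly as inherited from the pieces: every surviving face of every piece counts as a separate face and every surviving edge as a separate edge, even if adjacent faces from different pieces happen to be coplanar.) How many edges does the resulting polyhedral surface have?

A cube: V=8, E=12, F=6.
Attach an octagonal prism (V=16, E=24, F=10) along a 4-gon: merge 4 vertices and 4 edges, delete both glued faces → V=20, E=32, F=14.
Check: V − E + F = 20 − 32 + 14 = 2.

32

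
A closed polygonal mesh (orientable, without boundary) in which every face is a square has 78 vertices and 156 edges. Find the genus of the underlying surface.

Every face is a square and each edge borders two faces, so 4F = 2·156, giving F = 78.
χ = V − E + F = 78 − 156 + 78 = 0.
For a closed orientable surface χ = 2 − 2g, so g = (2 − (0))/2 = 1.

1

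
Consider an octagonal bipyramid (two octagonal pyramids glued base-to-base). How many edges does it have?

A bipyramid over an n-gon has 2n triangular faces and n + 2 vertices: V = 8 + 2 = 10, E = 3·8 = 24, F = 2·8 = 16.

24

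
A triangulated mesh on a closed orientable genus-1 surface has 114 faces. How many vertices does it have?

57

χ = 2 − 2·1 = 0, and every face is a triangle so 3F = 2E.
E = 3·114/2 = 171. Then V = 0 + E − F = 0 + 171 − 114 = 57.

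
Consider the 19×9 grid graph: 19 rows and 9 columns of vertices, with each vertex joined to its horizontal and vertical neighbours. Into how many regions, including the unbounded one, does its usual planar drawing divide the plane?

145

The grid has V = 19·9 = 171 vertices and E = 19·8 + 9·18 = 314 edges.
F = 2 − V + E = 2 − 171 + 314 = 145.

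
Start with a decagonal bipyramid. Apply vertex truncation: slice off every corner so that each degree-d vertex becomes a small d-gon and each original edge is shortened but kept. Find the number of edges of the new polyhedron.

90

The base solid has V = 12, E = 30, F = 20.
Truncation replaces each original edge-end by a new vertex, so V′ = 2E = 60.
Each original edge survives, and each old vertex of degree d contributes d new edges; summing degrees gives Σd = 2E, so E′ = E + 2E = 3E = 90.
Each original face survives and each original vertex becomes one new face: F′ = F + V = 32.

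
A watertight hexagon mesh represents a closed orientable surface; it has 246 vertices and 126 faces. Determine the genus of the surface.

Every face is a hexagon, so 2E = 6·126 = 756, giving E = 378.
χ = V − E + F = 246 − 378 + 126 = -6.
For a closed orientable surface χ = 2 − 2g, so g = (2 − (-6))/2 = 4.

4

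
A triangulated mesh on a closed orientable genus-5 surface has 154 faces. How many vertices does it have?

69

χ = 2 − 2·5 = -8, and every face is a triangle so 3F = 2E.
E = 3·154/2 = 231. Then V = -8 + E − F = -8 + 231 − 154 = 69.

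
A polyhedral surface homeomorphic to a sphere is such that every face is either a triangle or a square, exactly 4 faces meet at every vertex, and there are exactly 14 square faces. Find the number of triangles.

8

Let x be the number of triangles; then F = 14 + x.
Edge–face incidences: 2E = 4·14 + 3·x = 56 + 3x.
Every vertex has degree 4, so 4V = 2E.
Euler: V − E + F = 2 ⇒ (2E)/4 − E + (14 + x) = 2.
Multiply by 8: 2·(2E) − 4·(2E) + 8·(14 + x) = 16, i.e. 112 + 8x − 2·(56 + 3x) = 16.
Collecting terms: 2x = 16, so x = 8.
Then 2E = 56 + 3·8 = 80, so E = 40, V = 2E/4 = 20, F = 14 + 8 = 22.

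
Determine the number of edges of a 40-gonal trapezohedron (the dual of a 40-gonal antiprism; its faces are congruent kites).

The n-trapezohedron (dual of the n-antiprism) has V = 2·40 + 2 = 82, E = 4·40 = 160, F = 2·40 = 80.
Check: V − E + F = 82 − 160 + 80 = 2.

160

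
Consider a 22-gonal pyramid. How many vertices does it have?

A pyramid on an n-gon base has one n-gon and n triangles: V = 22 + 1 = 23, E = 2·22 = 44, F = 22 + 1 = 23.

23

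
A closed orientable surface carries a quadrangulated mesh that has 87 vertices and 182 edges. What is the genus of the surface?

3

Every face is a square and each edge borders two faces, so 4F = 2·182, giving F = 91.
χ = V − E + F = 87 − 182 + 91 = -4.
For a closed orientable surface χ = 2 − 2g, so g = (2 − (-4))/2 = 3.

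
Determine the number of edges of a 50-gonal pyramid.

A pyramid on an n-gon base has one n-gon and n triangles: V = 50 + 1 = 51, E = 2·50 = 100, F = 50 + 1 = 51.
Check: V − E + F = 51 − 100 + 51 = 2.

100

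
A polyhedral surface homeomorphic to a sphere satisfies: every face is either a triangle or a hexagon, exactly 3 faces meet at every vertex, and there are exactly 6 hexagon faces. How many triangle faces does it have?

Let x be the number of triangles; then F = 6 + x.
Edge–face incidences: 2E = 6·6 + 3·x = 36 + 3x.
Every vertex has degree 3, so 3V = 2E.
Euler: V − E + F = 2 ⇒ (2E)/3 − E + (6 + x) = 2.
Multiply by 6: 2·(2E) − 3·(2E) + 6·(6 + x) = 12, i.e. 36 + 6x − (36 + 3x) = 12.
Collecting terms: 3x = 12, so x = 4.
Then 2E = 36 + 3·4 = 48, so E = 24, V = 2E/3 = 16, F = 6 + 4 = 10.

4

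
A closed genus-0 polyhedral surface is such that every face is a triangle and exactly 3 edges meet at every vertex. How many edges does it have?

Each face has 3 edges and each edge borders two faces, so 2E = 3F.
Each vertex has degree 3, so 3V = 2E and hence V = 3F/3.
Euler: V − E + F = 2 ⇒ (3F/3) − (3F/2) + F = 2.
Multiply by 6: (6 − 9 + 6)F = 12, i.e. 3F = 12.
So F = 4, E = 3·4/2 = 6, V = 3·4/3 = 4.

6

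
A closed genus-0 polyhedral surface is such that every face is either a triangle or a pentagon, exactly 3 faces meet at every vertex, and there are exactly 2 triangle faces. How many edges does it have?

Let x be the number of pentagons; then F = 2 + x.
Edge–face incidences: 2E = 3·2 + 5·x = 6 + 5x.
Every vertex has degree 3, so 3V = 2E.
Euler: V − E + F = 2 ⇒ (2E)/3 − E + (2 + x) = 2.
Multiply by 6: 2·(2E) − 3·(2E) + 6·(2 + x) = 12, i.e. 12 + 6x − (6 + 5x) = 12.
Collecting terms: x + 6 = 12, so x = 6.
Then 2E = 6 + 5·6 = 36, so E = 18, V = 2E/3 = 12, F = 2 + 6 = 8.

18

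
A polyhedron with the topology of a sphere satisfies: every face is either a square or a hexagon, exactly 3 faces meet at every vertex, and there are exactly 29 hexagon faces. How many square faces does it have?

6

Let x be the number of squares; then F = 29 + x.
Edge–face incidences: 2E = 6·29 + 4·x = 174 + 4x.
Every vertex has degree 3, so 3V = 2E.
Euler: V − E + F = 2 ⇒ (2E)/3 − E + (29 + x) = 2.
Multiply by 6: 2·(2E) − 3·(2E) + 6·(29 + x) = 12, i.e. 174 + 6x − (174 + 4x) = 12.
Collecting terms: 2x = 12, so x = 6.
Then 2E = 174 + 4·6 = 198, so E = 99, V = 2E/3 = 66, F = 29 + 6 = 35.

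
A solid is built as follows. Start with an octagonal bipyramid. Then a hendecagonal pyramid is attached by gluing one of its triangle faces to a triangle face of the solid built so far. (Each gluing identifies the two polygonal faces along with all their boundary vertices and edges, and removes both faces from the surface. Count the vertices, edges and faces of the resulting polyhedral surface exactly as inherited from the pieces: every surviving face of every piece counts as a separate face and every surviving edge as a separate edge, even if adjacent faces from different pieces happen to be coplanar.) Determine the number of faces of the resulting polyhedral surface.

26

An octagonal bipyramid: V=10, E=24, F=16.
Attach a hendecagonal pyramid (V=12, E=22, F=12) along a 3-gon: merge 3 vertices and 3 edges, delete both glued faces → V=19, E=43, F=26.
Check: V − E + F = 19 − 43 + 26 = 2.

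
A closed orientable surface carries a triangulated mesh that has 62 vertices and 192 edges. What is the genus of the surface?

2

Every face is a triangle and each edge borders two faces, so 3F = 2·192, giving F = 128.
χ = V − E + F = 62 − 192 + 128 = -2.
For a closed orientable surface χ = 2 − 2g, so g = (2 − (-2))/2 = 2.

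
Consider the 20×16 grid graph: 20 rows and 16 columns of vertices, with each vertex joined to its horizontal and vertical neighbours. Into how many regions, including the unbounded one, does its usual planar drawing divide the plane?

286

The grid has V = 20·16 = 320 vertices and E = 20·15 + 16·19 = 604 edges.
F = 2 − V + E = 2 − 320 + 604 = 286.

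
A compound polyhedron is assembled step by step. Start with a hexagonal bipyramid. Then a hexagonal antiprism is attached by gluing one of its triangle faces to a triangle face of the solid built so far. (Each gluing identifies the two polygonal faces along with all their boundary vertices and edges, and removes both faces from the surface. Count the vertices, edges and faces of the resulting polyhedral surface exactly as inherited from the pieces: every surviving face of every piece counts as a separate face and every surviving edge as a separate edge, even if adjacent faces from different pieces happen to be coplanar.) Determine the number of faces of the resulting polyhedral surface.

24

A hexagonal bipyramid: V=8, E=18, F=12.
Attach a hexagonal antiprism (V=12, E=24, F=14) along a 3-gon: merge 3 vertices and 3 edges, delete both glued faces → V=17, E=39, F=24.
Check: V − E + F = 17 − 39 + 24 = 2.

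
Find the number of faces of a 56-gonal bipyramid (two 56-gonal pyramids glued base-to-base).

112

A bipyramid over an n-gon has 2n triangular faces and n + 2 vertices: V = 56 + 2 = 58, E = 3·56 = 168, F = 2·56 = 112.
Check: V − E + F = 58 − 168 + 112 = 2.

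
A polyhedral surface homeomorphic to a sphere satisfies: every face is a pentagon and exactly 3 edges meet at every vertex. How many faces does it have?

Each face has 5 edges and each edge borders two faces, so 2E = 5F.
Each vertex has degree 3, so 3V = 2E and hence V = 5F/3.
Euler: V − E + F = 2 ⇒ (5F/3) − (5F/2) + F = 2.
Multiply by 6: (10 − 15 + 6)F = 12, i.e. 1F = 12.
So F = 12, E = 5·12/2 = 30, V = 5·12/3 = 20.

12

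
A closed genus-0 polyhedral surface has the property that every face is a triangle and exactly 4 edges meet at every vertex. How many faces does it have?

8

Each face has 3 edges and each edge borders two faces, so 2E = 3F.
Each vertex has degree 4, so 4V = 2E and hence V = 3F/4.
Euler: V − E + F = 2 ⇒ (3F/4) − (3F/2) + F = 2.
Multiply by 8: (6 − 12 + 8)F = 16, i.e. 2F = 16.
So F = 8, E = 3·8/2 = 12, V = 3·8/4 = 6.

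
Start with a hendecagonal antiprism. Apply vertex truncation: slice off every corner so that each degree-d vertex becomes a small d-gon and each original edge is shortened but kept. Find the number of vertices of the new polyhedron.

88

The base solid has V = 22, E = 44, F = 24.
Truncation replaces each original edge-end by a new vertex, so V′ = 2E = 88.
Each original edge survives, and each old vertex of degree d contributes d new edges; summing degrees gives Σd = 2E, so E′ = E + 2E = 3E = 132.
Each original face survives and each original vertex becomes one new face: F′ = F + V = 46.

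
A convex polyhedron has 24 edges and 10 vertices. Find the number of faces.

Here V − E + F = 2.
F = 2 − V + E = 2 − 10 + 24 = 16.

16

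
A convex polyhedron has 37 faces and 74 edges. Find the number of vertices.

Here V − E + F = 2.
V = 2 + E − F = 2 + 74 − 37 = 39.

39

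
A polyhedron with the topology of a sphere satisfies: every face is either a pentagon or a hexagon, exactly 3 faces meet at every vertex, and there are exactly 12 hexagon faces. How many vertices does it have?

Let x be the number of pentagons; then F = 12 + x.
Edge–face incidences: 2E = 6·12 + 5·x = 72 + 5x.
Every vertex has degree 3, so 3V = 2E.
Euler: V − E + F = 2 ⇒ (2E)/3 − E + (12 + x) = 2.
Multiply by 6: 2·(2E) − 3·(2E) + 6·(12 + x) = 12, i.e. 72 + 6x − (72 + 5x) = 12.
Collecting terms: x = 12.
Then 2E = 72 + 5·12 = 132, so E = 66, V = 2E/3 = 44, F = 12 + 12 = 24.

44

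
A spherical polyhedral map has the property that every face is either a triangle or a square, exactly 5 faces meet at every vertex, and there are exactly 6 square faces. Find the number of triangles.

32

Let x be the number of triangles; then F = 6 + x.
Edge–face incidences: 2E = 4·6 + 3·x = 24 + 3x.
Every vertex has degree 5, so 5V = 2E.
Euler: V − E + F = 2 ⇒ (2E)/5 − E + (6 + x) = 2.
Multiply by 10: 2·(2E) − 5·(2E) + 10·(6 + x) = 20, i.e. 60 + 10x − 3·(24 + 3x) = 20.
Collecting terms: x − 12 = 20, so x = 32.
Then 2E = 24 + 3·32 = 120, so E = 60, V = 2E/5 = 24, F = 6 + 32 = 38.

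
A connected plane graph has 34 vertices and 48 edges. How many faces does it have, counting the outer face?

16

Euler's formula for a connected plane graph: V − E + F = 2, so F = 2 − 34 + 48 = 16.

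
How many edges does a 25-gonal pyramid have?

50

A pyramid on an n-gon base has one n-gon and n triangles: V = 25 + 1 = 26, E = 2·25 = 50, F = 25 + 1 = 26.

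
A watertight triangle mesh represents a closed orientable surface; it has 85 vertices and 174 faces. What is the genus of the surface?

Every face is a triangle, so 2E = 3·174 = 522, giving E = 261.
χ = V − E + F = 85 − 261 + 174 = -2.
For a closed orientable surface χ = 2 − 2g, so g = (2 − (-2))/2 = 2.

2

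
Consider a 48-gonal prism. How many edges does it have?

144

A prism on an n-gon has two n-gon bases and n rectangular sides: V = 2·48 = 96, E = 3·48 = 144, F = 48 + 2 = 50.
Check: V − E + F = 96 − 144 + 50 = 2.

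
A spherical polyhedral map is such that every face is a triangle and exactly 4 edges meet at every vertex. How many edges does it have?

12

Each face has 3 edges and each edge borders two faces, so 2E = 3F.
Each vertex has degree 4, so 4V = 2E and hence V = 3F/4.
Euler: V − E + F = 2 ⇒ (3F/4) − (3F/2) + F = 2.
Multiply by 8: (6 − 12 + 8)F = 16, i.e. 2F = 16.
So F = 8, E = 3·8/2 = 12, V = 3·8/4 = 6.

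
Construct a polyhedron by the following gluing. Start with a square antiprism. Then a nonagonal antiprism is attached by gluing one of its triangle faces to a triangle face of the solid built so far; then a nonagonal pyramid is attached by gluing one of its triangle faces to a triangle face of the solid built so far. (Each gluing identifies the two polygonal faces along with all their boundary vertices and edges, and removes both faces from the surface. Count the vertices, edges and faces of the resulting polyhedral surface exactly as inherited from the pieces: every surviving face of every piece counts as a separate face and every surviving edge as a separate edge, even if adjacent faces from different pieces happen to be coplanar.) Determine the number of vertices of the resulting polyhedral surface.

30

A square antiprism: V=8, E=16, F=10.
Attach a nonagonal antiprism (V=18, E=36, F=20) along a 3-gon: merge 3 vertices and 3 edges, delete both glued faces → V=23, E=49, F=28.
Attach a nonagonal pyramid (V=10, E=18, F=10) along a 3-gon: merge 3 vertices and 3 edges, delete both glued faces → V=30, E=64, F=36.
Check: V − E + F = 30 − 64 + 36 = 2.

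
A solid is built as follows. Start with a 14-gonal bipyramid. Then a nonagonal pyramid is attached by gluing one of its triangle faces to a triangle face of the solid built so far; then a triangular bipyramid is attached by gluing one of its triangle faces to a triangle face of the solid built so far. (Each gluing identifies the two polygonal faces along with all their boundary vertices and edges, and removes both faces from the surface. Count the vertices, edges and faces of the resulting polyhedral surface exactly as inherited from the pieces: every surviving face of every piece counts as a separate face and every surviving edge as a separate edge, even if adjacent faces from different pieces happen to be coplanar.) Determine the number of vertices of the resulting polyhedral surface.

25

A 14-gonal bipyramid: V=16, E=42, F=28.
Attach a nonagonal pyramid (V=10, E=18, F=10) along a 3-gon: merge 3 vertices and 3 edges, delete both glued faces → V=23, E=57, F=36.
Attach a triangular bipyramid (V=5, E=9, F=6) along a 3-gon: merge 3 vertices and 3 edges, delete both glued faces → V=25, E=63, F=40.
Check: V − E + F = 25 − 63 + 40 = 2.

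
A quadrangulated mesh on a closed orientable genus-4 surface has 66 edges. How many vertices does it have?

χ = 2 − 2·4 = -6, and every face is a square so 4F = 2E.
F = 2E/4 = 33. Then V = -6 + E − F = -6 + 66 − 33 = 27.

27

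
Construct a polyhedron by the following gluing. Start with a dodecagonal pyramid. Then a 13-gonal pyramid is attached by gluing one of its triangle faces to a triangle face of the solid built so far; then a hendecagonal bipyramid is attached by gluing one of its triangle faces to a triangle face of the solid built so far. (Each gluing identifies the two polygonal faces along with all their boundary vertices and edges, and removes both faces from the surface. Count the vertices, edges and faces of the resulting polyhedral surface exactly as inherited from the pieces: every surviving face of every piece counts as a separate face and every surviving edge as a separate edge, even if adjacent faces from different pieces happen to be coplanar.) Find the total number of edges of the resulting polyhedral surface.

77

A dodecagonal pyramid: V=13, E=24, F=13.
Attach a 13-gonal pyramid (V=14, E=26, F=14) along a 3-gon: merge 3 vertices and 3 edges, delete both glued faces → V=24, E=47, F=25.
Attach a hendecagonal bipyramid (V=13, E=33, F=22) along a 3-gon: merge 3 vertices and 3 edges, delete both glued faces → V=34, E=77, F=45.
Check: V − E + F = 34 − 77 + 45 = 2.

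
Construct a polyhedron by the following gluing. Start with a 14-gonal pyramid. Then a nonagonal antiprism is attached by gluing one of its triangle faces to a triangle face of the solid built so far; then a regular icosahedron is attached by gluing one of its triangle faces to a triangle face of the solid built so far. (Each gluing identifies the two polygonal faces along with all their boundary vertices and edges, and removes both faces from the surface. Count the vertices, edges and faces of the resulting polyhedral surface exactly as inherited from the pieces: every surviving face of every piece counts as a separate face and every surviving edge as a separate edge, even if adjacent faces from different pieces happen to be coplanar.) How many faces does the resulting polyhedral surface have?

A 14-gonal pyramid: V=15, E=28, F=15.
Attach a nonagonal antiprism (V=18, E=36, F=20) along a 3-gon: merge 3 vertices and 3 edges, delete both glued faces → V=30, E=61, F=33.
Attach a regular icosahedron (V=12, E=30, F=20) along a 3-gon: merge 3 vertices and 3 edges, delete both glued faces → V=39, E=88, F=51.
Check: V − E + F = 39 − 88 + 51 = 2.

51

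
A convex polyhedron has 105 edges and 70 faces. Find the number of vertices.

37

Here V − E + F = 2.
V = 2 + E − F = 2 + 105 − 70 = 37.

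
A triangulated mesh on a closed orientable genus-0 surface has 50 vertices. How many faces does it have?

χ = 2 − 2·0 = 2, and every face is a triangle so 3F = 2E.
V − E + F = 2 with E = 3F/2 gives 50 − (3/2 − 1)·F = 2, so F = 96 and E = 144.

96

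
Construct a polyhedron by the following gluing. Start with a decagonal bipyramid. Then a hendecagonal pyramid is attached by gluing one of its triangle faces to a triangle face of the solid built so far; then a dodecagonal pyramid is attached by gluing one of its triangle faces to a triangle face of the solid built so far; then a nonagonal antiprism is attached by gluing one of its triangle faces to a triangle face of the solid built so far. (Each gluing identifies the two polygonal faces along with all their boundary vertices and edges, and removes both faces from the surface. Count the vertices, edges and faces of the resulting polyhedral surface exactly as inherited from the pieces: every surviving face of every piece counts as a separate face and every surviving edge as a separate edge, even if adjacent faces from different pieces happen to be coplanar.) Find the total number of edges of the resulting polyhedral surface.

103

A decagonal bipyramid: V=12, E=30, F=20.
Attach a hendecagonal pyramid (V=12, E=22, F=12) along a 3-gon: merge 3 vertices and 3 edges, delete both glued faces → V=21, E=49, F=30.
Attach a dodecagonal pyramid (V=13, E=24, F=13) along a 3-gon: merge 3 vertices and 3 edges, delete both glued faces → V=31, E=70, F=41.
Attach a nonagonal antiprism (V=18, E=36, F=20) along a 3-gon: merge 3 vertices and 3 edges, delete both glued faces → V=46, E=103, F=59.
Check: V − E + F = 46 − 103 + 59 = 2.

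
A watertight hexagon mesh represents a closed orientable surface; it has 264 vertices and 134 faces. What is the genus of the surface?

Every face is a hexagon, so 2E = 6·134 = 804, giving E = 402.
χ = V − E + F = 264 − 402 + 134 = -4.
For a closed orientable surface χ = 2 − 2g, so g = (2 − (-4))/2 = 3.

3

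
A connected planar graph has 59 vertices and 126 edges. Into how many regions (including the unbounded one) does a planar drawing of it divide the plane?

69

Euler's formula for a connected plane graph: V − E + F = 2, so F = 2 − 59 + 126 = 69.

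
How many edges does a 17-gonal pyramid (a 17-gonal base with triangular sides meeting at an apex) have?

A pyramid on an n-gon base has one n-gon and n triangles: V = 17 + 1 = 18, E = 2·17 = 34, F = 17 + 1 = 18.

34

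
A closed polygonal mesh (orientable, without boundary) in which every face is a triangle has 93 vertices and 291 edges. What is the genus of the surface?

Every face is a triangle and each edge borders two faces, so 3F = 2·291, giving F = 194.
χ = V − E + F = 93 − 291 + 194 = -4.
For a closed orientable surface χ = 2 − 2g, so g = (2 − (-4))/2 = 3.

3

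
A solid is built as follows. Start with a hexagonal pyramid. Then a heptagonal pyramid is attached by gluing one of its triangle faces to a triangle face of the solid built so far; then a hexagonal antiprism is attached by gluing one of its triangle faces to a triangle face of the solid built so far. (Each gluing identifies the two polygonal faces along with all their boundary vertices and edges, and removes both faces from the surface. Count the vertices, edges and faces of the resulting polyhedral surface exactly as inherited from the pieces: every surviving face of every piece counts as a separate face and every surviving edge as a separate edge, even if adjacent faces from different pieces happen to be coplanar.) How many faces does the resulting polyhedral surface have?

A hexagonal pyramid: V=7, E=12, F=7.
Attach a heptagonal pyramid (V=8, E=14, F=8) along a 3-gon: merge 3 vertices and 3 edges, delete both glued faces → V=12, E=23, F=13.
Attach a hexagonal antiprism (V=12, E=24, F=14) along a 3-gon: merge 3 vertices and 3 edges, delete both glued faces → V=21, E=44, F=25.
Check: V − E + F = 21 − 44 + 25 = 2.

25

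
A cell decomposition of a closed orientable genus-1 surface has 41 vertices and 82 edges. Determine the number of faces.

For a closed orientable surface of genus 1, χ = 2 − 2·1 = 0.
F = 0 − V + E = 0 − 41 + 82 = 41.

41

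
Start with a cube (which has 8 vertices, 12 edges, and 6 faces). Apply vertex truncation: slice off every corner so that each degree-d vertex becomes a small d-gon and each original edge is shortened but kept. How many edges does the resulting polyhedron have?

Truncation replaces each original edge-end by a new vertex, so V′ = 2E = 24.
Each original edge survives, and each old vertex of degree d contributes d new edges; summing degrees gives Σd = 2E, so E′ = E + 2E = 3E = 36.
Each original face survives and each original vertex becomes one new face: F′ = F + V = 14.

36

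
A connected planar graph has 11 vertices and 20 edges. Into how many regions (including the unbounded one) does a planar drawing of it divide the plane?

11

Euler's formula for a connected plane graph: V − E + F = 2, so F = 2 − 11 + 20 = 11.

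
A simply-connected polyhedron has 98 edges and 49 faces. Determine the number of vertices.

Here V − E + F = 2.
V = 2 + E − F = 2 + 98 − 49 = 51.

51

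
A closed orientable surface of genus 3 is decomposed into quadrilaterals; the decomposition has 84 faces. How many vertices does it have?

80

χ = 2 − 2·3 = -4, and every face is a square so 4F = 2E.
E = 4·84/2 = 168. Then V = -4 + E − F = -4 + 168 − 84 = 80.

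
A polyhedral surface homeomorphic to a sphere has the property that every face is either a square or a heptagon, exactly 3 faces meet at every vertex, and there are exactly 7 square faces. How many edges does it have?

Let x be the number of heptagons; then F = 7 + x.
Edge–face incidences: 2E = 4·7 + 7·x = 28 + 7x.
Every vertex has degree 3, so 3V = 2E.
Euler: V − E + F = 2 ⇒ (2E)/3 − E + (7 + x) = 2.
Multiply by 6: 2·(2E) − 3·(2E) + 6·(7 + x) = 12, i.e. 42 + 6x − (28 + 7x) = 12.
Collecting terms: −x + 14 = 12, so −x = −2, so x = 2.
Then 2E = 28 + 7·2 = 42, so E = 21, V = 2E/3 = 14, F = 7 + 2 = 9.

21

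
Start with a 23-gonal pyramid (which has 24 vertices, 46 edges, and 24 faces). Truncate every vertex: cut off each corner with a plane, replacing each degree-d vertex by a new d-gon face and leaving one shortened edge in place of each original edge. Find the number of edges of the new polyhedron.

138

Truncation replaces each original edge-end by a new vertex, so V′ = 2E = 92.
Each original edge survives, and each old vertex of degree d contributes d new edges; summing degrees gives Σd = 2E, so E′ = E + 2E = 3E = 138.
Each original face survives and each original vertex becomes one new face: F′ = F + V = 48.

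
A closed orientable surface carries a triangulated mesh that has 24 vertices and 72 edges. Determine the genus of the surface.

1

Every face is a triangle and each edge borders two faces, so 3F = 2·72, giving F = 48.
χ = V − E + F = 24 − 72 + 48 = 0.
For a closed orientable surface χ = 2 − 2g, so g = (2 − (0))/2 = 1.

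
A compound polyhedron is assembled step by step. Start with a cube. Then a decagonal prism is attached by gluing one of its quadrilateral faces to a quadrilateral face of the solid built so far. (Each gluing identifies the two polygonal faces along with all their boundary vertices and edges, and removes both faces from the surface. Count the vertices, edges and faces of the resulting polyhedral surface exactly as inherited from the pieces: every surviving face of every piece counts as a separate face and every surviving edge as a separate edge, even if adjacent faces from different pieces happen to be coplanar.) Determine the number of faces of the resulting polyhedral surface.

A cube: V=8, E=12, F=6.
Attach a decagonal prism (V=20, E=30, F=12) along a 4-gon: merge 4 vertices and 4 edges, delete both glued faces → V=24, E=38, F=16.
Check: V − E + F = 24 − 38 + 16 = 2.

16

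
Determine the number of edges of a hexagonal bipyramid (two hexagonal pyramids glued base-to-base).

18

A bipyramid over an n-gon has 2n triangular faces and n + 2 vertices: V = 6 + 2 = 8, E = 3·6 = 18, F = 2·6 = 12.
Check: V − E + F = 8 − 18 + 12 = 2.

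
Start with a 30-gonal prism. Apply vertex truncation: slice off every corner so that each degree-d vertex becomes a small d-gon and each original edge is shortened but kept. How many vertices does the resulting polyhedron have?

180

The base solid has V = 60, E = 90, F = 32.
Truncation replaces each original edge-end by a new vertex, so V′ = 2E = 180.
Each original edge survives, and each old vertex of degree d contributes d new edges; summing degrees gives Σd = 2E, so E′ = E + 2E = 3E = 270.
Each original face survives and each original vertex becomes one new face: F′ = F + V = 92.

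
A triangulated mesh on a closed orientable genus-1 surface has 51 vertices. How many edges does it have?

153

χ = 2 − 2·1 = 0, and every face is a triangle so 3F = 2E.
V − E + F = 0 with E = 3F/2 gives 51 − (3/2 − 1)·F = 0, so F = 102 and E = 153.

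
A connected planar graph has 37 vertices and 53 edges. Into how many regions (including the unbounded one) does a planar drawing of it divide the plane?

Euler's formula for a connected plane graph: V − E + F = 2, so F = 2 − 37 + 53 = 18.

18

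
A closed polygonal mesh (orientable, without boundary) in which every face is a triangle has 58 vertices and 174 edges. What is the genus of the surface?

1

Every face is a triangle and each edge borders two faces, so 3F = 2·174, giving F = 116.
χ = V − E + F = 58 − 174 + 116 = 0.
For a closed orientable surface χ = 2 − 2g, so g = (2 − (0))/2 = 1.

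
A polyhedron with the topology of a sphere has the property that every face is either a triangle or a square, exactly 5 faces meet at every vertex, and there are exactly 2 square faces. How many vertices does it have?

Let x be the number of triangles; then F = 2 + x.
Edge–face incidences: 2E = 4·2 + 3·x = 8 + 3x.
Every vertex has degree 5, so 5V = 2E.
Euler: V − E + F = 2 ⇒ (2E)/5 − E + (2 + x) = 2.
Multiply by 10: 2·(2E) − 5·(2E) + 10·(2 + x) = 20, i.e. 20 + 10x − 3·(8 + 3x) = 20.
Collecting terms: x − 4 = 20, so x = 24.
Then 2E = 8 + 3·24 = 80, so E = 40, V = 2E/5 = 16, F = 2 + 24 = 26.

16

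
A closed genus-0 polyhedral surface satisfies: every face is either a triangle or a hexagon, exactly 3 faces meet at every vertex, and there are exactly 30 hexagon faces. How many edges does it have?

Let x be the number of triangles; then F = 30 + x.
Edge–face incidences: 2E = 6·30 + 3·x = 180 + 3x.
Every vertex has degree 3, so 3V = 2E.
Euler: V − E + F = 2 ⇒ (2E)/3 − E + (30 + x) = 2.
Multiply by 6: 2·(2E) − 3·(2E) + 6·(30 + x) = 12, i.e. 180 + 6x − (180 + 3x) = 12.
Collecting terms: 3x = 12, so x = 4.
Then 2E = 180 + 3·4 = 192, so E = 96, V = 2E/3 = 64, F = 30 + 4 = 34.

96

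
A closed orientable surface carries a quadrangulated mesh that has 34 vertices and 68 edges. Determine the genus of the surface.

1

Every face is a square and each edge borders two faces, so 4F = 2·68, giving F = 34.
χ = V − E + F = 34 − 68 + 34 = 0.
For a closed orientable surface χ = 2 − 2g, so g = (2 − (0))/2 = 1.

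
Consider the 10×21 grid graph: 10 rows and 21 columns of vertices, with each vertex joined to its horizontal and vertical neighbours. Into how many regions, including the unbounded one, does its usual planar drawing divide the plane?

The grid has V = 10·21 = 210 vertices and E = 10·20 + 21·9 = 389 edges.
F = 2 − V + E = 2 − 210 + 389 = 181.

181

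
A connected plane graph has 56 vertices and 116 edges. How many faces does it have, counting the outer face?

62

Euler's formula for a connected plane graph: V − E + F = 2, so F = 2 − 56 + 116 = 62.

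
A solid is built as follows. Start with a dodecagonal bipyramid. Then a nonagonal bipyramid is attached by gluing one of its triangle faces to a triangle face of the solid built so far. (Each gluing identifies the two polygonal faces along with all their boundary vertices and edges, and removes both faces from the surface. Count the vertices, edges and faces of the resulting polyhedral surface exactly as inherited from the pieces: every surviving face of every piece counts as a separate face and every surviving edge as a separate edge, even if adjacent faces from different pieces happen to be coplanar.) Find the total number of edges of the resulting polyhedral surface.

A dodecagonal bipyramid: V=14, E=36, F=24.
Attach a nonagonal bipyramid (V=11, E=27, F=18) along a 3-gon: merge 3 vertices and 3 edges, delete both glued faces → V=22, E=60, F=40.
Check: V − E + F = 22 − 60 + 40 = 2.

60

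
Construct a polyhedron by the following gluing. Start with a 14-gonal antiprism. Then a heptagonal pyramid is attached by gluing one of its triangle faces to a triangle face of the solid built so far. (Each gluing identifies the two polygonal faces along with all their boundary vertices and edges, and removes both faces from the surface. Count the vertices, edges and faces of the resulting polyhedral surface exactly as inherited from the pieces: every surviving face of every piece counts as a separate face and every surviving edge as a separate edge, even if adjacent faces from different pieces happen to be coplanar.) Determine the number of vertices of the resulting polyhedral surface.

33

A 14-gonal antiprism: V=28, E=56, F=30.
Attach a heptagonal pyramid (V=8, E=14, F=8) along a 3-gon: merge 3 vertices and 3 edges, delete both glued faces → V=33, E=67, F=36.
Check: V − E + F = 33 − 67 + 36 = 2.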